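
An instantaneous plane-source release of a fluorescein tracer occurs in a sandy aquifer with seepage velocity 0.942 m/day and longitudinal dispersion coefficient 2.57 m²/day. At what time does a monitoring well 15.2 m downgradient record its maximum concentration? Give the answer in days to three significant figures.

13.5 days

For the 1D instantaneous-source solution, setting ∂C/∂t = 0 at fixed x gives v²t² + 2Dt − x² = 0, so t = (√(D² + v²x²) − D)/v².
√(D² + v²x²) = √(2.57² + 0.942² × 15.2²) = 14.55; v² = 0.887364.
t = (14.55 − 2.57)/0.887364 = 13.5 days (vs. the pure-advection estimate x/v = 16.1 d).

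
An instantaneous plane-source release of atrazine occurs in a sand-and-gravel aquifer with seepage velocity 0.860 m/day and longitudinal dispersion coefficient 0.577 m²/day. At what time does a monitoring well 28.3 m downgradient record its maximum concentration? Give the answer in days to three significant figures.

32.1 days

For the 1D instantaneous-source solution, setting ∂C/∂t = 0 at fixed x gives v²t² + 2Dt − x² = 0, so t = (√(D² + v²x²) − D)/v².
√(D² + v²x²) = √(0.577² + 0.860² × 28.3²) = 24.34; v² = 0.7396.
t = (24.34 − 0.577)/0.7396 = 32.1 days (vs. the pure-advection estimate x/v = 32.9 d).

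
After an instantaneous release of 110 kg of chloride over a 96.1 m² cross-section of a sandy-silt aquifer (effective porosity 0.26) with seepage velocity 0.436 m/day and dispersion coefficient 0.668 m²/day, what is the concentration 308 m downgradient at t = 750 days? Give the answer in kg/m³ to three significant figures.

0.0463 kg/m³

For an instantaneous plane source, C(x,t) = M/(n_e·A·√(4πDt)) · exp(−(x−vt)²/(4Dt)), with n_e·A the pore (flow) area.
Plume center vt = 0.436 × 750 = 327 m, so the well at 308 m is 19 m upgradient of the peak.
√(4πDt) = 79.35 m, giving peak height M/(n_e·A·√(4πDt)) = 110/(0.26 × 96.1 × 79.35) = 0.05548 kg/m³.
(x−vt)²/(4Dt) = (-19)²/(4 × 0.668 × 750) = 0.1801; exp(−0.1801) = 0.8352.
C = 0.05548 × 0.8352 = 0.0463 kg/m³.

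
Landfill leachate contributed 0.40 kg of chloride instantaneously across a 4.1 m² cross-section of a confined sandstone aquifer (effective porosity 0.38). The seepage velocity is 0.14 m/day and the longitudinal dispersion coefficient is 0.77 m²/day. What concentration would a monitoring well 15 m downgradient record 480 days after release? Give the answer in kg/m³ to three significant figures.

0.000596 kg/m³

For an instantaneous plane source, C(x,t) = M/(n_e·A·√(4πDt)) · exp(−(x−vt)²/(4Dt)), with n_e·A the pore (flow) area.
Plume center vt = 0.14 × 480 = 67.2 m, so the well at 15 m is 52.2 m upgradient of the peak.
√(4πDt) = 68.15 m, giving peak height M/(n_e·A·√(4πDt)) = 0.40/(0.38 × 4.1 × 68.15) = 0.003767 kg/m³.
(x−vt)²/(4Dt) = (-52.2)²/(4 × 0.77 × 480) = 1.843; exp(−1.843) = 0.1583.
C = 0.003767 × 0.1583 = 0.000596 kg/m³.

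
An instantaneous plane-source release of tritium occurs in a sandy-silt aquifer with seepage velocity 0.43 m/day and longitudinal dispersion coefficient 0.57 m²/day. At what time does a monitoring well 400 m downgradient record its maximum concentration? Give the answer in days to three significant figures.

927 days

For the 1D instantaneous-source solution, setting ∂C/∂t = 0 at fixed x gives v²t² + 2Dt − x² = 0, so t = (√(D² + v²x²) − D)/v².
√(D² + v²x²) = √(0.57² + 0.43² × 400²) = 172.0; v² = 0.1849.
t = (172.0 − 0.57)/0.1849 = 927 days (vs. the pure-advection estimate x/v = 930 d).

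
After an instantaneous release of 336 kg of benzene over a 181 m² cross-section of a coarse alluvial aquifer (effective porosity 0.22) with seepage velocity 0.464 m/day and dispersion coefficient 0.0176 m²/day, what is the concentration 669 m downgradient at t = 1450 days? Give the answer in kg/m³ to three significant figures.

For an instantaneous plane source, C(x,t) = M/(n_e·A·√(4πDt)) · exp(−(x−vt)²/(4Dt)), with n_e·A the pore (flow) area.
Plume center vt = 0.464 × 1450 = 672.8 m, so the well at 669 m is 3.8 m upgradient of the peak.
√(4πDt) = 17.91 m, giving peak height M/(n_e·A·√(4πDt)) = 336/(0.22 × 181 × 17.91) = 0.4711 kg/m³.
(x−vt)²/(4Dt) = (-3.8)²/(4 × 0.0176 × 1450) = 0.1415; exp(−0.1415) = 0.8681.
C = 0.4711 × 0.8681 = 0.409 kg/m³.

0.409 kg/m³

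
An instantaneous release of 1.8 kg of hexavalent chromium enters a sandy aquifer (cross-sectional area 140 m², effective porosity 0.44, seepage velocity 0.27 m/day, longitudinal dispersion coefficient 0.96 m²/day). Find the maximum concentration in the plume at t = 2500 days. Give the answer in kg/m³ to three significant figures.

0.000168 kg/m³

The peak of an instantaneous 1D plume sits at x = vt; there the Gaussian factor is 1 and C_max = M/(n_e·A·√(4πDt)), where n_e·A is the pore area the mass is dissolved in.
√(4πDt) = √(4π × 0.96 × 2500) = 173.7 m, so C_max = 1.8/(0.44 × 140 × 173.7) = 0.000168 kg/m³.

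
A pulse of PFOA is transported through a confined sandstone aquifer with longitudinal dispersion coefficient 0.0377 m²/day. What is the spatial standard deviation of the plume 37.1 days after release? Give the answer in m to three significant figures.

Dispersive spreading gives a Gaussian with σ² = 2Dt; advection only shifts the center.
σ = √(2 × 0.0377 × 37.1) = 1.67 m.

1.67 m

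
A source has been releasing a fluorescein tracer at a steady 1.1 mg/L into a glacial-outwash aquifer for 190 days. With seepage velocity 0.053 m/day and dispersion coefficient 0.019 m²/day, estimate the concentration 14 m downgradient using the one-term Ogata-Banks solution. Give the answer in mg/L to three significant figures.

For a continuous step input, C/C₀ ≈ ½·erfc((x−vt)/(2√(Dt))).
vt = 0.053 × 190 = 10.07 m and 2√(Dt) = 2√(0.019 × 190) = 3.800 m.
Argument (x−vt)/(2√(Dt)) = (14 − 10.07)/3.800 = 1.034; ½·erfc(1.034) = 0.07183.
C = 1.1 × 0.07183 = 0.0790 mg/L.

0.0790 mg/L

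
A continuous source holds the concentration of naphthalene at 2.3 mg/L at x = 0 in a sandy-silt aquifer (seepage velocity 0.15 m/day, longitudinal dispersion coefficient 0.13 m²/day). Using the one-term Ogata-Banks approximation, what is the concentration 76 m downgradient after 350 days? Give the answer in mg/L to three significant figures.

0.0158 mg/L

For a continuous step input, C/C₀ ≈ ½·erfc((x−vt)/(2√(Dt))).
vt = 0.15 × 350 = 52.5 m and 2√(Dt) = 2√(0.13 × 350) = 13.49 m.
Argument (x−vt)/(2√(Dt)) = (76 − 52.5)/13.49 = 1.742; ½·erfc(1.742) = 0.006878.
C = 2.3 × 0.006878 = 0.0158 mg/L.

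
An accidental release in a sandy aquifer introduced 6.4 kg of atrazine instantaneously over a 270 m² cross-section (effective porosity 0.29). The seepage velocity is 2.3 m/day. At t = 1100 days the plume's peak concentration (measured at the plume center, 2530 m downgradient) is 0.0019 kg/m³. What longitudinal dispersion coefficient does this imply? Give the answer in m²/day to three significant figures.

At the plume center C_max = M/(n_e·A·√(4πDt)), so D = M²/(4πt·(n_e·A·C_max)²).
n_e·A·C_max = 0.29 × 270 × 0.0019 = 0.1488 kg/m.
D = 6.4²/(4π × 1100 × 0.1488²) = 0.134 m²/day.

0.134 m²/day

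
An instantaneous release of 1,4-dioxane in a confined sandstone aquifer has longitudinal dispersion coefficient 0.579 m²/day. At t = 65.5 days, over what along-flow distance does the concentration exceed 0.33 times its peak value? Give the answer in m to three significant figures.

25.9 m

The plume is Gaussian with σ = √(2Dt) = √(2 × 0.579 × 65.5) = 8.709 m.
C/C_peak = exp(−Δx²/(2σ²)) = 0.33 ⇒ Δx = σ·√(−2 ln 0.33) = 8.709 × 1.489 = 12.97 m.
Width = 2Δx = 25.9 m.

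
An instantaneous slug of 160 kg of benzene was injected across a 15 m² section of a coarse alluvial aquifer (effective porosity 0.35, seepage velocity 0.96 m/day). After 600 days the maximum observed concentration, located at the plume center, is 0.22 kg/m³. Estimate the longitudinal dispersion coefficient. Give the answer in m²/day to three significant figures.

2.55 m²/day

At the plume center C_max = M/(n_e·A·√(4πDt)), so D = M²/(4πt·(n_e·A·C_max)²).
n_e·A·C_max = 0.35 × 15 × 0.22 = 1.155 kg/m.
D = 160²/(4π × 600 × 1.155²) = 2.55 m²/day.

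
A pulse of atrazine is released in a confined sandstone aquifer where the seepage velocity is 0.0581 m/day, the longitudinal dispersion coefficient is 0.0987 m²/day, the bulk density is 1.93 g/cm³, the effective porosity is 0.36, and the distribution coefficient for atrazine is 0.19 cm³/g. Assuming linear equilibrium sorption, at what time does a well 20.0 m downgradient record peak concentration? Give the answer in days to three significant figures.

638 days

Retardation factor R = 1 + ρ_b·K_d/n = 1 + 1.93 × 0.19/0.36 = 2.019.
Sorption retards both mechanisms: v_R = v/R = 0.02878 m/day, D_R = D/R = 0.04889 m²/day.
Peak time from v_R²t² + 2D_R t − x² = 0: t = (√(D_R² + v_R²x²) − D_R)/v_R².
√(D_R² + v_R²x²) = √(0.04889² + 0.02878² × 20.0²) = 0.5777; v_R² = 0.0008283.
t = (0.5777 − 0.04889)/0.0008283 = 638 days.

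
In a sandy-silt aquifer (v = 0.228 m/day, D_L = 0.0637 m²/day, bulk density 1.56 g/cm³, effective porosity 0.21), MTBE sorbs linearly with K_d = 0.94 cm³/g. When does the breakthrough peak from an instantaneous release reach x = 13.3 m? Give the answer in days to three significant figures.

Retardation factor R = 1 + ρ_b·K_d/n = 1 + 1.56 × 0.94/0.21 = 7.983.
Sorption retards both mechanisms: v_R = v/R = 0.02856 m/day, D_R = D/R = 0.007979 m²/day.
Peak time from v_R²t² + 2D_R t − x² = 0: t = (√(D_R² + v_R²x²) − D_R)/v_R².
√(D_R² + v_R²x²) = √(0.007979² + 0.02856² × 13.3²) = 0.3799; v_R² = 0.0008157.
t = (0.3799 − 0.007979)/0.0008157 = 456 days.

456 days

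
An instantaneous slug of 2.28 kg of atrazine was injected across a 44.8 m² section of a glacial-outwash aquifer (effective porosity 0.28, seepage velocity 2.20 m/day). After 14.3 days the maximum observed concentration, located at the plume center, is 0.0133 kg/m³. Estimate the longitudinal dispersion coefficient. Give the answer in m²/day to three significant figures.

1.04 m²/day

At the plume center C_max = M/(n_e·A·√(4πDt)), so D = M²/(4πt·(n_e·A·C_max)²).
n_e·A·C_max = 0.28 × 44.8 × 0.0133 = 0.1668 kg/m.
D = 2.28²/(4π × 14.3 × 0.1668²) = 1.04 m²/day.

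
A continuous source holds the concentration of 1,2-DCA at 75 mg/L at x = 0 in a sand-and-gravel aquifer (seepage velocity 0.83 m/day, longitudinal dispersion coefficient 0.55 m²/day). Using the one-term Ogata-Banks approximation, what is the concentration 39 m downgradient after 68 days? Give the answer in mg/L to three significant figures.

73.4 mg/L

For a continuous step input, C/C₀ ≈ ½·erfc((x−vt)/(2√(Dt))).
vt = 0.83 × 68 = 56.44 m and 2√(Dt) = 2√(0.55 × 68) = 12.23 m.
Argument (x−vt)/(2√(Dt)) = (39 − 56.44)/12.23 = -1.426; ½·erfc(-1.426) = 0.9781.
C = 75 × 0.9781 = 73.4 mg/L.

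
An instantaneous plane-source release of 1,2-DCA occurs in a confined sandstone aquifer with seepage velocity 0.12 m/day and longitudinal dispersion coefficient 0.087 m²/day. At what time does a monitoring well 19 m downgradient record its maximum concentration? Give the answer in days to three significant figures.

For the 1D instantaneous-source solution, setting ∂C/∂t = 0 at fixed x gives v²t² + 2Dt − x² = 0, so t = (√(D² + v²x²) − D)/v².
√(D² + v²x²) = √(0.087² + 0.12² × 19²) = 2.282; v² = 0.0144.
t = (2.282 − 0.087)/0.0144 = 152 days (vs. the pure-advection estimate x/v = 158 d).

152 days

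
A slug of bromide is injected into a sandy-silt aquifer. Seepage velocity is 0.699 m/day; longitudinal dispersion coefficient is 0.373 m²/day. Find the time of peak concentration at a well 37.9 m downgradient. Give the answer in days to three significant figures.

For the 1D instantaneous-source solution, setting ∂C/∂t = 0 at fixed x gives v²t² + 2Dt − x² = 0, so t = (√(D² + v²x²) − D)/v².
√(D² + v²x²) = √(0.373² + 0.699² × 37.9²) = 26.49; v² = 0.488601.
t = (26.49 − 0.373)/0.488601 = 53.5 days (vs. the pure-advection estimate x/v = 54.2 d).

53.5 days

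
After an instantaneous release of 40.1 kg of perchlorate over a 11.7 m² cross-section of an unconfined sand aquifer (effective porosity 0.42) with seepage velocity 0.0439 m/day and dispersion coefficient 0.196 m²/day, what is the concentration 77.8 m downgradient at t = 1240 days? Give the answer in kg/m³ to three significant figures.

For an instantaneous plane source, C(x,t) = M/(n_e·A·√(4πDt)) · exp(−(x−vt)²/(4Dt)), with n_e·A the pore (flow) area.
Plume center vt = 0.0439 × 1240 = 54.436 m, so the well at 77.8 m is 23.364 m downgradient of the peak.
√(4πDt) = 55.26 m, giving peak height M/(n_e·A·√(4πDt)) = 40.1/(0.42 × 11.7 × 55.26) = 0.1477 kg/m³.
(x−vt)²/(4Dt) = (23.364)²/(4 × 0.196 × 1240) = 0.5615; exp(−0.5615) = 0.5704.
C = 0.1477 × 0.5704 = 0.0842 kg/m³.

0.0842 kg/m³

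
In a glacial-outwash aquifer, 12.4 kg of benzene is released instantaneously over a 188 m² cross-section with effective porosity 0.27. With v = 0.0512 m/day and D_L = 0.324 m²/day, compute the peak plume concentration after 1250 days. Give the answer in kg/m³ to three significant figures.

0.00342 kg/m³

The peak of an instantaneous 1D plume sits at x = vt; there the Gaussian factor is 1 and C_max = M/(n_e·A·√(4πDt)), where n_e·A is the pore area the mass is dissolved in.
√(4πDt) = √(4π × 0.324 × 1250) = 71.34 m, so C_max = 12.4/(0.27 × 188 × 71.34) = 0.00342 kg/m³.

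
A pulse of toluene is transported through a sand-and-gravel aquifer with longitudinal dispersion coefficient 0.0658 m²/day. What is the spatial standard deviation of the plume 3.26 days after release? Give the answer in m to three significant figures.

0.655 m

Dispersive spreading gives a Gaussian with σ² = 2Dt; advection only shifts the center.
σ = √(2 × 0.0658 × 3.26) = 0.655 m.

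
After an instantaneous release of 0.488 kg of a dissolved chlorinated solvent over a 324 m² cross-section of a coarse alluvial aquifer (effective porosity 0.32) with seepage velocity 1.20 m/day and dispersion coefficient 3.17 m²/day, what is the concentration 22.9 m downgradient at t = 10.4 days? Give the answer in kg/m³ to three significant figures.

For an instantaneous plane source, C(x,t) = M/(n_e·A·√(4πDt)) · exp(−(x−vt)²/(4Dt)), with n_e·A the pore (flow) area.
Plume center vt = 1.20 × 10.4 = 12.48 m, so the well at 22.9 m is 10.42 m downgradient of the peak.
√(4πDt) = 20.35 m, giving peak height M/(n_e·A·√(4πDt)) = 0.488/(0.32 × 324 × 20.35) = 0.0002313 kg/m³.
(x−vt)²/(4Dt) = (10.42)²/(4 × 3.17 × 10.4) = 0.8233; exp(−0.8233) = 0.4390.
C = 0.0002313 × 0.4390 = 0.000102 kg/m³.

0.000102 kg/m³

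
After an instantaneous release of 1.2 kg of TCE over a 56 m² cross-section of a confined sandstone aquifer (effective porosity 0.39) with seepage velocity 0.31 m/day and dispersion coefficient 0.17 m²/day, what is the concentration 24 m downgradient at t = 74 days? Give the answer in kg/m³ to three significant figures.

For an instantaneous plane source, C(x,t) = M/(n_e·A·√(4πDt)) · exp(−(x−vt)²/(4Dt)), with n_e·A the pore (flow) area.
Plume center vt = 0.31 × 74 = 22.94 m, so the well at 24 m is 1.06 m downgradient of the peak.
√(4πDt) = 12.57 m, giving peak height M/(n_e·A·√(4πDt)) = 1.2/(0.39 × 56 × 12.57) = 0.004371 kg/m³.
(x−vt)²/(4Dt) = (1.06)²/(4 × 0.17 × 74) = 0.02233; exp(−0.02233) = 0.9779.
C = 0.004371 × 0.9779 = 0.00427 kg/m³.

0.00427 kg/m³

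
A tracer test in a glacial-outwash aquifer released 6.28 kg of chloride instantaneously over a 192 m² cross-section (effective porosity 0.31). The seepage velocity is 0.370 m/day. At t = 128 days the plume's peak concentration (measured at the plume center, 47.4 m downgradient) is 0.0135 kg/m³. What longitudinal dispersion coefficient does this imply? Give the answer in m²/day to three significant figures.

At the plume center C_max = M/(n_e·A·√(4πDt)), so D = M²/(4πt·(n_e·A·C_max)²).
n_e·A·C_max = 0.31 × 192 × 0.0135 = 0.8035 kg/m.
D = 6.28²/(4π × 128 × 0.8035²) = 0.0380 m²/day.

0.0380 m²/day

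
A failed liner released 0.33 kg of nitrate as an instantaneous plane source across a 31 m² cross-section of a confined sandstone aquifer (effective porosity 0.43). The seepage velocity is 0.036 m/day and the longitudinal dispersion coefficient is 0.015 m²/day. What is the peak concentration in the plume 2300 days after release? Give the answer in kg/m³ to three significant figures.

The peak of an instantaneous 1D plume sits at x = vt; there the Gaussian factor is 1 and C_max = M/(n_e·A·√(4πDt)), where n_e·A is the pore area the mass is dissolved in.
√(4πDt) = √(4π × 0.015 × 2300) = 20.82 m, so C_max = 0.33/(0.43 × 31 × 20.82) = 0.00119 kg/m³.

0.00119 kg/m³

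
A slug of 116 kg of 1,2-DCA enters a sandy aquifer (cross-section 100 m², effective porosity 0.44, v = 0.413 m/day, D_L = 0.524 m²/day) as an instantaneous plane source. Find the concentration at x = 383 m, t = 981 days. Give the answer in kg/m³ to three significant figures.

0.0258 kg/m³

For an instantaneous plane source, C(x,t) = M/(n_e·A·√(4πDt)) · exp(−(x−vt)²/(4Dt)), with n_e·A the pore (flow) area.
Plume center vt = 0.413 × 981 = 405.153 m, so the well at 383 m is 22.153 m upgradient of the peak.
√(4πDt) = 80.37 m, giving peak height M/(n_e·A·√(4πDt)) = 116/(0.44 × 100 × 80.37) = 0.03280 kg/m³.
(x−vt)²/(4Dt) = (-22.153)²/(4 × 0.524 × 981) = 0.2387; exp(−0.2387) = 0.7877.
C = 0.03280 × 0.7877 = 0.0258 kg/m³.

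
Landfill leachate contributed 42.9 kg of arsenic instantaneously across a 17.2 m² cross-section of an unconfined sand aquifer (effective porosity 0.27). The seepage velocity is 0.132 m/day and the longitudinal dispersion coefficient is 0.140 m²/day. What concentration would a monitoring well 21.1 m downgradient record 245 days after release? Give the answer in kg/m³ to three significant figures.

0.177 kg/m³

For an instantaneous plane source, C(x,t) = M/(n_e·A·√(4πDt)) · exp(−(x−vt)²/(4Dt)), with n_e·A the pore (flow) area.
Plume center vt = 0.132 × 245 = 32.34 m, so the well at 21.1 m is 11.24 m upgradient of the peak.
√(4πDt) = 20.76 m, giving peak height M/(n_e·A·√(4πDt)) = 42.9/(0.27 × 17.2 × 20.76) = 0.4450 kg/m³.
(x−vt)²/(4Dt) = (-11.24)²/(4 × 0.140 × 245) = 0.9208; exp(−0.9208) = 0.3982.
C = 0.4450 × 0.3982 = 0.177 kg/m³.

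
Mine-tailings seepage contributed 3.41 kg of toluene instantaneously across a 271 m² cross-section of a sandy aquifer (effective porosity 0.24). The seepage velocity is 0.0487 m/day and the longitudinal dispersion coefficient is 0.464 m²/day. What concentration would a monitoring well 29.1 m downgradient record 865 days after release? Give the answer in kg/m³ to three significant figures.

0.000664 kg/m³

For an instantaneous plane source, C(x,t) = M/(n_e·A·√(4πDt)) · exp(−(x−vt)²/(4Dt)), with n_e·A the pore (flow) area.
Plume center vt = 0.0487 × 865 = 42.1255 m, so the well at 29.1 m is 13.0255 m upgradient of the peak.
√(4πDt) = 71.02 m, giving peak height M/(n_e·A·√(4πDt)) = 3.41/(0.24 × 271 × 71.02) = 0.0007382 kg/m³.
(x−vt)²/(4Dt) = (-13.0255)²/(4 × 0.464 × 865) = 0.1057; exp(−0.1057) = 0.8997.
C = 0.0007382 × 0.8997 = 0.000664 kg/m³.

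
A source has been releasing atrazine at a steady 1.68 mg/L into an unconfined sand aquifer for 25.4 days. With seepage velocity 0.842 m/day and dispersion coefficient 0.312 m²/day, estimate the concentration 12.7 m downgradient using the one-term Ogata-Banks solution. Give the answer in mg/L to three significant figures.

For a continuous step input, C/C₀ ≈ ½·erfc((x−vt)/(2√(Dt))).
vt = 0.842 × 25.4 = 21.3868 m and 2√(Dt) = 2√(0.312 × 25.4) = 5.630 m.
Argument (x−vt)/(2√(Dt)) = (12.7 − 21.3868)/5.630 = -1.543; ½·erfc(-1.543) = 0.9855.
C = 1.68 × 0.9855 = 1.66 mg/L.

1.66 mg/L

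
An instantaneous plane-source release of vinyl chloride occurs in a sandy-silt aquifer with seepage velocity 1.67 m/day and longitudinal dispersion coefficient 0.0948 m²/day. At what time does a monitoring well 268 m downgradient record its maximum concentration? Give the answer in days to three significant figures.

160 days

For the 1D instantaneous-source solution, setting ∂C/∂t = 0 at fixed x gives v²t² + 2Dt − x² = 0, so t = (√(D² + v²x²) − D)/v².
√(D² + v²x²) = √(0.0948² + 1.67² × 268²) = 447.6; v² = 2.7889.
t = (447.6 − 0.0948)/2.7889 = 160 days (vs. the pure-advection estimate x/v = 160 d).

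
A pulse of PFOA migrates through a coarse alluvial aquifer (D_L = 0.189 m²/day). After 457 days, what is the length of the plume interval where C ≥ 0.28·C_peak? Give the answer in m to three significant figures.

41.9 m

The plume is Gaussian with σ = √(2Dt) = √(2 × 0.189 × 457) = 13.14 m.
C/C_peak = exp(−Δx²/(2σ²)) = 0.28 ⇒ Δx = σ·√(−2 ln 0.28) = 13.14 × 1.596 = 20.97 m.
Width = 2Δx = 41.9 m.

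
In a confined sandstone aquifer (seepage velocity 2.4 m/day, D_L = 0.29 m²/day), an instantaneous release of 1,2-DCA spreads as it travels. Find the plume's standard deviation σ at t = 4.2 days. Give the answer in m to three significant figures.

1.56 m

Dispersive spreading gives a Gaussian with σ² = 2Dt; advection only shifts the center.
σ = √(2 × 0.29 × 4.2) = 1.56 m.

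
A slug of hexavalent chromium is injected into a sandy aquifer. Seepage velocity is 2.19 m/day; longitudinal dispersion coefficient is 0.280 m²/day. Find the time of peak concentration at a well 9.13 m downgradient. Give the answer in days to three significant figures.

For the 1D instantaneous-source solution, setting ∂C/∂t = 0 at fixed x gives v²t² + 2Dt − x² = 0, so t = (√(D² + v²x²) − D)/v².
√(D² + v²x²) = √(0.280² + 2.19² × 9.13²) = 20.00; v² = 4.7961.
t = (20.00 − 0.280)/4.7961 = 4.11 days (vs. the pure-advection estimate x/v = 4.17 d).

4.11 days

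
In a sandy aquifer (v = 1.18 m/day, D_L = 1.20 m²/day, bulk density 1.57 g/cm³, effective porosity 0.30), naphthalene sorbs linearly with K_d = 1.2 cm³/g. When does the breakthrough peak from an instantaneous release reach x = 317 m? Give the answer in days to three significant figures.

Retardation factor R = 1 + ρ_b·K_d/n = 1 + 1.57 × 1.2/0.30 = 7.280.
Sorption retards both mechanisms: v_R = v/R = 0.1621 m/day, D_R = D/R = 0.1648 m²/day.
Peak time from v_R²t² + 2D_R t − x² = 0: t = (√(D_R² + v_R²x²) − D_R)/v_R².
√(D_R² + v_R²x²) = √(0.1648² + 0.1621² × 317²) = 51.39; v_R² = 0.02628.
t = (51.39 − 0.1648)/0.02628 = 1950 days.

1950 days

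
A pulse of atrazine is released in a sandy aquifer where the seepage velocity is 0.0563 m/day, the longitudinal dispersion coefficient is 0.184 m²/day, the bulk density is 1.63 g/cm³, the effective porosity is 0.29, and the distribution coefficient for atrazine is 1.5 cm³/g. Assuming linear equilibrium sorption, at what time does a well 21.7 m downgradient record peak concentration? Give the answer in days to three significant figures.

Retardation factor R = 1 + ρ_b·K_d/n = 1 + 1.63 × 1.5/0.29 = 9.431.
Sorption retards both mechanisms: v_R = v/R = 0.005970 m/day, D_R = D/R = 0.01951 m²/day.
Peak time from v_R²t² + 2D_R t − x² = 0: t = (√(D_R² + v_R²x²) − D_R)/v_R².
√(D_R² + v_R²x²) = √(0.01951² + 0.005970² × 21.7²) = 0.1310; v_R² = 3.564e-05.
t = (0.1310 − 0.01951)/3.564e-05 = 3130 days.

3130 days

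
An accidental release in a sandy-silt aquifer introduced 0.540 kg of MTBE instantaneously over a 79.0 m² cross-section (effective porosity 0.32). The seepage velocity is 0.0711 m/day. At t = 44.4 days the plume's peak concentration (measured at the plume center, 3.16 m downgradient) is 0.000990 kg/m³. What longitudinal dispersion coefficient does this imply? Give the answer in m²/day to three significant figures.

At the plume center C_max = M/(n_e·A·√(4πDt)), so D = M²/(4πt·(n_e·A·C_max)²).
n_e·A·C_max = 0.32 × 79.0 × 0.000990 = 0.02503 kg/m.
D = 0.540²/(4π × 44.4 × 0.02503²) = 0.834 m²/day.

0.834 m²/day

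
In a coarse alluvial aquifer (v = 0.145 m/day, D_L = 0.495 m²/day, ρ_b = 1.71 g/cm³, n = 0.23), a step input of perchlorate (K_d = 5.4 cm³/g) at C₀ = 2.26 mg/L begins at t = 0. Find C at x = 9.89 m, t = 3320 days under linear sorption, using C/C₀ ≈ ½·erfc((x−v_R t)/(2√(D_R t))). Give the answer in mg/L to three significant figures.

Retardation factor R = 1 + ρ_b·K_d/n = 1 + 1.71 × 5.4/0.23 = 41.15.
Sorption retards both mechanisms: v_R = v/R = 0.003524 m/day, D_R = D/R = 0.01203 m²/day.
v_R·t = 0.003524 × 3320 = 11.69968 m; 2√(D_R t) = 12.64 m; argument = (9.89 − 11.69968)/12.64 = -0.1432.
C = C₀ × ½·erfc(-0.1432) = 2.26 × 0.5802 = 1.31 mg/L.

1.31 mg/L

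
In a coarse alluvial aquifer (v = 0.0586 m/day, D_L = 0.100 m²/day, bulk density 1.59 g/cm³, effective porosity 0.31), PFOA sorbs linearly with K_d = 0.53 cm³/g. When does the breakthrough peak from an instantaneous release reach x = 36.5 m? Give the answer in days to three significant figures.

2210 days

Retardation factor R = 1 + ρ_b·K_d/n = 1 + 1.59 × 0.53/0.31 = 3.718.
Sorption retards both mechanisms: v_R = v/R = 0.01576 m/day, D_R = D/R = 0.02690 m²/day.
Peak time from v_R²t² + 2D_R t − x² = 0: t = (√(D_R² + v_R²x²) − D_R)/v_R².
√(D_R² + v_R²x²) = √(0.02690² + 0.01576² × 36.5²) = 0.5759; v_R² = 0.0002484.
t = (0.5759 − 0.02690)/0.0002484 = 2210 days.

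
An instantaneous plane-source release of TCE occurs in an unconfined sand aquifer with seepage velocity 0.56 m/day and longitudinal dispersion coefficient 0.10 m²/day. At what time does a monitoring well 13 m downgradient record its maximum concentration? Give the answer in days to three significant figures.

For the 1D instantaneous-source solution, setting ∂C/∂t = 0 at fixed x gives v²t² + 2Dt − x² = 0, so t = (√(D² + v²x²) − D)/v².
√(D² + v²x²) = √(0.10² + 0.56² × 13²) = 7.281; v² = 0.3136.
t = (7.281 − 0.10)/0.3136 = 22.9 days (vs. the pure-advection estimate x/v = 23.2 d).

22.9 days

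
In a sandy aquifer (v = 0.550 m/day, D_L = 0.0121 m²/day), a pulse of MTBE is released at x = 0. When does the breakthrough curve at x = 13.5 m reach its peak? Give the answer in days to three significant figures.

24.5 days

For the 1D instantaneous-source solution, setting ∂C/∂t = 0 at fixed x gives v²t² + 2Dt − x² = 0, so t = (√(D² + v²x²) − D)/v².
√(D² + v²x²) = √(0.0121² + 0.550² × 13.5²) = 7.425; v² = 0.3025.
t = (7.425 − 0.0121)/0.3025 = 24.5 days (vs. the pure-advection estimate x/v = 24.5 d).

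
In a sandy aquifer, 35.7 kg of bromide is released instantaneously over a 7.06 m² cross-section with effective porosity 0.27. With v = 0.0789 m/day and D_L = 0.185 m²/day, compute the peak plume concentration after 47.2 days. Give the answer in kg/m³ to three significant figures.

1.79 kg/m³

The peak of an instantaneous 1D plume sits at x = vt; there the Gaussian factor is 1 and C_max = M/(n_e·A·√(4πDt)), where n_e·A is the pore area the mass is dissolved in.
√(4πDt) = √(4π × 0.185 × 47.2) = 10.48 m, so C_max = 35.7/(0.27 × 7.06 × 10.48) = 1.79 kg/m³.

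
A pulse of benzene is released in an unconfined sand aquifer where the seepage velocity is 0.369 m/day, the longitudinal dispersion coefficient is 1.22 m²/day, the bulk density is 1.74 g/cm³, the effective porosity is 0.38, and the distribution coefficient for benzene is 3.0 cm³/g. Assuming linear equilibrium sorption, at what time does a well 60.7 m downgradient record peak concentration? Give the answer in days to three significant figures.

2300 days

Retardation factor R = 1 + ρ_b·K_d/n = 1 + 1.74 × 3.0/0.38 = 14.74.
Sorption retards both mechanisms: v_R = v/R = 0.02503 m/day, D_R = D/R = 0.08277 m²/day.
Peak time from v_R²t² + 2D_R t − x² = 0: t = (√(D_R² + v_R²x²) − D_R)/v_R².
√(D_R² + v_R²x²) = √(0.08277² + 0.02503² × 60.7²) = 1.522; v_R² = 0.0006265.
t = (1.522 − 0.08277)/0.0006265 = 2300 days.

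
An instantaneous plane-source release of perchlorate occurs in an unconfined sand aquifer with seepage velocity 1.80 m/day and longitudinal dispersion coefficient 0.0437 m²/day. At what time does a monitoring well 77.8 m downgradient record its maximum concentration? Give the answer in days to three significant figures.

43.2 days

For the 1D instantaneous-source solution, setting ∂C/∂t = 0 at fixed x gives v²t² + 2Dt − x² = 0, so t = (√(D² + v²x²) − D)/v².
√(D² + v²x²) = √(0.0437² + 1.80² × 77.8²) = 140.0; v² = 3.24.
t = (140.0 − 0.0437)/3.24 = 43.2 days (vs. the pure-advection estimate x/v = 43.2 d).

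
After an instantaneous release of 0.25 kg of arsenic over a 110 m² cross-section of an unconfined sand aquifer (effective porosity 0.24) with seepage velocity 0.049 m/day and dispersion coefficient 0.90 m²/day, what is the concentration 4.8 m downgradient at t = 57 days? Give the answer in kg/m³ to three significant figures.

For an instantaneous plane source, C(x,t) = M/(n_e·A·√(4πDt)) · exp(−(x−vt)²/(4Dt)), with n_e·A the pore (flow) area.
Plume center vt = 0.049 × 57 = 2.793 m, so the well at 4.8 m is 2.007 m downgradient of the peak.
√(4πDt) = 25.39 m, giving peak height M/(n_e·A·√(4πDt)) = 0.25/(0.24 × 110 × 25.39) = 0.0003730 kg/m³.
(x−vt)²/(4Dt) = (2.007)²/(4 × 0.90 × 57) = 0.01963; exp(−0.01963) = 0.9806.
C = 0.0003730 × 0.9806 = 0.000366 kg/m³.

0.000366 kg/m³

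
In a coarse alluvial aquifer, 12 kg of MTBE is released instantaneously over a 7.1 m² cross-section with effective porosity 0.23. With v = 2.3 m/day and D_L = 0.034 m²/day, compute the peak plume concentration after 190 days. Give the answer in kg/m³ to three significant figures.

0.816 kg/m³

The peak of an instantaneous 1D plume sits at x = vt; there the Gaussian factor is 1 and C_max = M/(n_e·A·√(4πDt)), where n_e·A is the pore area the mass is dissolved in.
√(4πDt) = √(4π × 0.034 × 190) = 9.010 m, so C_max = 12/(0.23 × 7.1 × 9.010) = 0.816 kg/m³.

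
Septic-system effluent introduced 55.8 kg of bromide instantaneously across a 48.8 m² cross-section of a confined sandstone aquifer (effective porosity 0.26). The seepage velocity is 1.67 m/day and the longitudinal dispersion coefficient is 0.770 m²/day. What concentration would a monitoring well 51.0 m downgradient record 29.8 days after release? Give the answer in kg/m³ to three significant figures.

For an instantaneous plane source, C(x,t) = M/(n_e·A·√(4πDt)) · exp(−(x−vt)²/(4Dt)), with n_e·A the pore (flow) area.
Plume center vt = 1.67 × 29.8 = 49.766 m, so the well at 51.0 m is 1.234 m downgradient of the peak.
√(4πDt) = 16.98 m, giving peak height M/(n_e·A·√(4πDt)) = 55.8/(0.26 × 48.8 × 16.98) = 0.2590 kg/m³.
(x−vt)²/(4Dt) = (1.234)²/(4 × 0.770 × 29.8) = 0.01659; exp(−0.01659) = 0.9835.
C = 0.2590 × 0.9835 = 0.255 kg/m³.

0.255 kg/m³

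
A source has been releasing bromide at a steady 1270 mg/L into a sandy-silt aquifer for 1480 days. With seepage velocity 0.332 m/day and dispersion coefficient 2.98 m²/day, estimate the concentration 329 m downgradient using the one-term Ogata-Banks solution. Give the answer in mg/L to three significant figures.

For a continuous step input, C/C₀ ≈ ½·erfc((x−vt)/(2√(Dt))).
vt = 0.332 × 1480 = 491.36 m and 2√(Dt) = 2√(2.98 × 1480) = 132.8 m.
Argument (x−vt)/(2√(Dt)) = (329 − 491.36)/132.8 = -1.223; ½·erfc(-1.223) = 0.9581.
C = 1270 × 0.9581 = 1220 mg/L.

1220 mg/L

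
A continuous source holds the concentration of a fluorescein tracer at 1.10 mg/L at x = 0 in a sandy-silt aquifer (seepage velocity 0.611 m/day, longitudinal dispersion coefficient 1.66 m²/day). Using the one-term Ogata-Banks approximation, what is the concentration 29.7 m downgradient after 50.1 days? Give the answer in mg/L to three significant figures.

0.581 mg/L

For a continuous step input, C/C₀ ≈ ½·erfc((x−vt)/(2√(Dt))).
vt = 0.611 × 50.1 = 30.6111 m and 2√(Dt) = 2√(1.66 × 50.1) = 18.24 m.
Argument (x−vt)/(2√(Dt)) = (29.7 − 30.6111)/18.24 = -0.04995; ½·erfc(-0.04995) = 0.5282.
C = 1.10 × 0.5282 = 0.581 mg/L.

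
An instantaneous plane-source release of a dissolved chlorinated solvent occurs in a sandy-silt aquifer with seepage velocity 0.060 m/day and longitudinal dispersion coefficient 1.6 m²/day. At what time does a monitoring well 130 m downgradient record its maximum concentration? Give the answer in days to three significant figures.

1770 days

For the 1D instantaneous-source solution, setting ∂C/∂t = 0 at fixed x gives v²t² + 2Dt − x² = 0, so t = (√(D² + v²x²) − D)/v².
√(D² + v²x²) = √(1.6² + 0.060² × 130²) = 7.962; v² = 0.0036.
t = (7.962 − 1.6)/0.0036 = 1770 days (vs. the pure-advection estimate x/v = 2170 d).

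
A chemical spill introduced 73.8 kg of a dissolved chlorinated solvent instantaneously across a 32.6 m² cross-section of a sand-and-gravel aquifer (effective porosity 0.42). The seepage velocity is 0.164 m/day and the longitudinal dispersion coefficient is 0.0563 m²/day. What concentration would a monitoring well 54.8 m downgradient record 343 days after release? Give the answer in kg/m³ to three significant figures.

For an instantaneous plane source, C(x,t) = M/(n_e·A·√(4πDt)) · exp(−(x−vt)²/(4Dt)), with n_e·A the pore (flow) area.
Plume center vt = 0.164 × 343 = 56.252 m, so the well at 54.8 m is 1.452 m upgradient of the peak.
√(4πDt) = 15.58 m, giving peak height M/(n_e·A·√(4πDt)) = 73.8/(0.42 × 32.6 × 15.58) = 0.3460 kg/m³.
(x−vt)²/(4Dt) = (-1.452)²/(4 × 0.0563 × 343) = 0.02729; exp(−0.02729) = 0.9731.
C = 0.3460 × 0.9731 = 0.337 kg/m³.

0.337 kg/m³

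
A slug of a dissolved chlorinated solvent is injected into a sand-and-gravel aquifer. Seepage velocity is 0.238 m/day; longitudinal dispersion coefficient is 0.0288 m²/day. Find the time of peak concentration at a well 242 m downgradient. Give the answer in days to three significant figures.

1020 days

For the 1D instantaneous-source solution, setting ∂C/∂t = 0 at fixed x gives v²t² + 2Dt − x² = 0, so t = (√(D² + v²x²) − D)/v².
√(D² + v²x²) = √(0.0288² + 0.238² × 242²) = 57.60; v² = 0.056644.
t = (57.60 − 0.0288)/0.056644 = 1020 days (vs. the pure-advection estimate x/v = 1020 d).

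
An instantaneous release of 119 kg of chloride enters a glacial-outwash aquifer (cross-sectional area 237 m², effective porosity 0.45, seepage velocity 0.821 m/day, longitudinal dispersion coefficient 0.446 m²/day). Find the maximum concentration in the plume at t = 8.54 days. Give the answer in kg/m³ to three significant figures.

0.161 kg/m³

The peak of an instantaneous 1D plume sits at x = vt; there the Gaussian factor is 1 and C_max = M/(n_e·A·√(4πDt)), where n_e·A is the pore area the mass is dissolved in.
√(4πDt) = √(4π × 0.446 × 8.54) = 6.918 m, so C_max = 119/(0.45 × 237 × 6.918) = 0.161 kg/m³.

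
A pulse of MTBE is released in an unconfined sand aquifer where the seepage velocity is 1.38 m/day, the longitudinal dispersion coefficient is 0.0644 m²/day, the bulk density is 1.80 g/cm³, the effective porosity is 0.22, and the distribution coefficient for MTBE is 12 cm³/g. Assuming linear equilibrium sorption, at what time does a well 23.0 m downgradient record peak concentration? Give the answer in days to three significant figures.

Retardation factor R = 1 + ρ_b·K_d/n = 1 + 1.80 × 12/0.22 = 99.18.
Sorption retards both mechanisms: v_R = v/R = 0.01391 m/day, D_R = D/R = 0.0006493 m²/day.
Peak time from v_R²t² + 2D_R t − x² = 0: t = (√(D_R² + v_R²x²) − D_R)/v_R².
√(D_R² + v_R²x²) = √(0.0006493² + 0.01391² × 23.0²) = 0.3199; v_R² = 0.0001935.
t = (0.3199 − 0.0006493)/0.0001935 = 1650 days.

1650 days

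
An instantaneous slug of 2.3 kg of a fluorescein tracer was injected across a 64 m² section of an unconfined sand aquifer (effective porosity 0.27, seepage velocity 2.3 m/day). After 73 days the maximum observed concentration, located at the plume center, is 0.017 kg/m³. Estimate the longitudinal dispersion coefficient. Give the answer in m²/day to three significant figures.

0.0668 m²/day

At the plume center C_max = M/(n_e·A·√(4πDt)), so D = M²/(4πt·(n_e·A·C_max)²).
n_e·A·C_max = 0.27 × 64 × 0.017 = 0.2938 kg/m.
D = 2.3²/(4π × 73 × 0.2938²) = 0.0668 m²/day.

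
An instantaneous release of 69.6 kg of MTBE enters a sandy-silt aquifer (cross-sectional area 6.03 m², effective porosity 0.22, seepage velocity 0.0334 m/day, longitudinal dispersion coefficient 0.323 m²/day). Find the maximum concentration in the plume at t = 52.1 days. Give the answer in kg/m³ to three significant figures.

The peak of an instantaneous 1D plume sits at x = vt; there the Gaussian factor is 1 and C_max = M/(n_e·A·√(4πDt)), where n_e·A is the pore area the mass is dissolved in.
√(4πDt) = √(4π × 0.323 × 52.1) = 14.54 m, so C_max = 69.6/(0.22 × 6.03 × 14.54) = 3.61 kg/m³.

3.61 kg/m³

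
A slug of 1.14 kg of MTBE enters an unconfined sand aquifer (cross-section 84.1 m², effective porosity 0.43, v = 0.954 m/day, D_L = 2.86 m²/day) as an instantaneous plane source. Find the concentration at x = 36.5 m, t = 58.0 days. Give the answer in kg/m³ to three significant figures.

For an instantaneous plane source, C(x,t) = M/(n_e·A·√(4πDt)) · exp(−(x−vt)²/(4Dt)), with n_e·A the pore (flow) area.
Plume center vt = 0.954 × 58.0 = 55.332 m, so the well at 36.5 m is 18.832 m upgradient of the peak.
√(4πDt) = 45.66 m, giving peak height M/(n_e·A·√(4πDt)) = 1.14/(0.43 × 84.1 × 45.66) = 0.0006904 kg/m³.
(x−vt)²/(4Dt) = (-18.832)²/(4 × 2.86 × 58.0) = 0.5345; exp(−0.5345) = 0.5860.
C = 0.0006904 × 0.5860 = 0.000405 kg/m³.

0.000405 kg/m³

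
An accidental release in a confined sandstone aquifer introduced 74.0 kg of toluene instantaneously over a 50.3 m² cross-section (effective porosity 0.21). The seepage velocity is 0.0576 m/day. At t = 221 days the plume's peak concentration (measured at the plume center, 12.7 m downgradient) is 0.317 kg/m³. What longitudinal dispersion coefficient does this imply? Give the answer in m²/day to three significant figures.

At the plume center C_max = M/(n_e·A·√(4πDt)), so D = M²/(4πt·(n_e·A·C_max)²).
n_e·A·C_max = 0.21 × 50.3 × 0.317 = 3.348 kg/m.
D = 74.0²/(4π × 221 × 3.348²) = 0.176 m²/day.

0.176 m²/day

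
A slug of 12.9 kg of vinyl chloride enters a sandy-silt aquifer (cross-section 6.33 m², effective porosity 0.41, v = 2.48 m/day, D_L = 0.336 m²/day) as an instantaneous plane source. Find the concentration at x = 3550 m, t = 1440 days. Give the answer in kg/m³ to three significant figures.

For an instantaneous plane source, C(x,t) = M/(n_e·A·√(4πDt)) · exp(−(x−vt)²/(4Dt)), with n_e·A the pore (flow) area.
Plume center vt = 2.48 × 1440 = 3571.2 m, so the well at 3550 m is 21.2 m upgradient of the peak.
√(4πDt) = 77.98 m, giving peak height M/(n_e·A·√(4πDt)) = 12.9/(0.41 × 6.33 × 77.98) = 0.06374 kg/m³.
(x−vt)²/(4Dt) = (-21.2)²/(4 × 0.336 × 1440) = 0.2322; exp(−0.2322) = 0.7928.
C = 0.06374 × 0.7928 = 0.0505 kg/m³.

0.0505 kg/m³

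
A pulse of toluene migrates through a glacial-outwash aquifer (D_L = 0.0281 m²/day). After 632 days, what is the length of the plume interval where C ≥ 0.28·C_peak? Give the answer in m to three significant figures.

The plume is Gaussian with σ = √(2Dt) = √(2 × 0.0281 × 632) = 5.960 m.
C/C_peak = exp(−Δx²/(2σ²)) = 0.28 ⇒ Δx = σ·√(−2 ln 0.28) = 5.960 × 1.596 = 9.512 m.
Width = 2Δx = 19.0 m.

19.0 m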